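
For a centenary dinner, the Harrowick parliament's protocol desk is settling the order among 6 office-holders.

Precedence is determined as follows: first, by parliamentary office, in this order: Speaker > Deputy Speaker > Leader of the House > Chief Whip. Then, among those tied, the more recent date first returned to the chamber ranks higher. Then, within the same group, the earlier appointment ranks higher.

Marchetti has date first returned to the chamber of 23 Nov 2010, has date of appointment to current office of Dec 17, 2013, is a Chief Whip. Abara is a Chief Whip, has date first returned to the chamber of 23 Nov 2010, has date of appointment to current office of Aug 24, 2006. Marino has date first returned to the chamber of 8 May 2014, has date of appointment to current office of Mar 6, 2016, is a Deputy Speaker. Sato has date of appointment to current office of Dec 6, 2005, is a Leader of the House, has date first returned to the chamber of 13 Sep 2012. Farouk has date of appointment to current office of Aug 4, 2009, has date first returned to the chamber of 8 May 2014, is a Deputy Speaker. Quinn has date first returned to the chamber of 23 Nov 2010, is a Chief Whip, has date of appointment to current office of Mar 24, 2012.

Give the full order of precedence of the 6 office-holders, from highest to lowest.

Farouk, Marino, Sato, Abara, Quinn, Marchetti

By parliamentary office: Farouk and Marino (Deputy Speaker); then Sato (Leader of the House); then Abara, Quinn and Marchetti (Chief Whip).
Farouk and Marino both have date first returned to the chamber 8 May 2014, so the next rule applies.
Among Farouk and Marino, by date of appointment to current office (earlier first): Farouk (Aug 4, 2009) before Marino (Mar 6, 2016).
Abara, Quinn and Marchetti all have date first returned to the chamber 23 Nov 2010, so the next rule applies.
Among Abara, Quinn and Marchetti, by date of appointment to current office (earlier first): Abara (Aug 24, 2006) before Quinn (Mar 24, 2012) before Marchetti (Dec 17, 2013).
Full order: Farouk, Marino, Sato, Abara, Quinn, Marchetti.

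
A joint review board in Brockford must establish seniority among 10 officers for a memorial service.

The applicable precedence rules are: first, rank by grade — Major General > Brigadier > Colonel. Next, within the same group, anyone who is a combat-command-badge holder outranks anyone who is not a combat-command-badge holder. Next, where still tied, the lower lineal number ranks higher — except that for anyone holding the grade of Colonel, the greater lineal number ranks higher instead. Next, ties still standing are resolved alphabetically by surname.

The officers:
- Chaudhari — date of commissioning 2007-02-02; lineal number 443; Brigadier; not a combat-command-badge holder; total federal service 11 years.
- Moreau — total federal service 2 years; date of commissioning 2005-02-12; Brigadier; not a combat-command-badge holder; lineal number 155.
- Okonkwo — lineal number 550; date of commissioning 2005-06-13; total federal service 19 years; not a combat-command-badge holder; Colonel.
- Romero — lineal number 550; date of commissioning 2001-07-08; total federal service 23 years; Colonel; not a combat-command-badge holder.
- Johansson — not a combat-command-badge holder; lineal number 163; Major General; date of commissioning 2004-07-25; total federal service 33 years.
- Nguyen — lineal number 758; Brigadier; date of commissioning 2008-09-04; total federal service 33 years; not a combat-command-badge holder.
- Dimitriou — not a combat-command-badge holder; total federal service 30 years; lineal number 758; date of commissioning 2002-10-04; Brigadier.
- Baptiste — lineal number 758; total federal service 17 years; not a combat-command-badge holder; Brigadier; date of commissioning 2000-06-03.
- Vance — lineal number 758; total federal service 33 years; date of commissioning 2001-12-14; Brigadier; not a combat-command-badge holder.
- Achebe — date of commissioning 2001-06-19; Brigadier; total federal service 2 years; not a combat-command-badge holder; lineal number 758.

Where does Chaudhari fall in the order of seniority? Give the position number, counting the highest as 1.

By grade: Johansson (Major General); then Moreau, Chaudhari, Achebe, Baptiste, Dimitriou, Nguyen and Vance (Brigadier); then Okonkwo and Romero (Colonel).
Moreau, Chaudhari, Achebe, Baptiste, Dimitriou, Nguyen and Vance are each not a combat-command-badge holder, so the next rule applies.
Among Moreau, Chaudhari, Achebe, Baptiste, Dimitriou, Nguyen and Vance, by lineal number (lower first): Moreau (155) before Chaudhari (443) before Achebe, Baptiste, Dimitriou, Nguyen and Vance (758).
Among Achebe, Baptiste, Dimitriou, Nguyen and Vance, alphabetically by surname: Achebe before Baptiste before Dimitriou before Nguyen before Vance.
Okonkwo and Romero are each not a combat-command-badge holder, so the next rule applies.
Okonkwo and Romero both have lineal number 550, so the next rule applies.
Among Okonkwo and Romero, alphabetically by surname: Okonkwo before Romero.
Order: Johansson, Moreau, Chaudhari, Achebe, Baptiste, Dimitriou, Nguyen, Vance, Okonkwo, Romero. So position 3.

3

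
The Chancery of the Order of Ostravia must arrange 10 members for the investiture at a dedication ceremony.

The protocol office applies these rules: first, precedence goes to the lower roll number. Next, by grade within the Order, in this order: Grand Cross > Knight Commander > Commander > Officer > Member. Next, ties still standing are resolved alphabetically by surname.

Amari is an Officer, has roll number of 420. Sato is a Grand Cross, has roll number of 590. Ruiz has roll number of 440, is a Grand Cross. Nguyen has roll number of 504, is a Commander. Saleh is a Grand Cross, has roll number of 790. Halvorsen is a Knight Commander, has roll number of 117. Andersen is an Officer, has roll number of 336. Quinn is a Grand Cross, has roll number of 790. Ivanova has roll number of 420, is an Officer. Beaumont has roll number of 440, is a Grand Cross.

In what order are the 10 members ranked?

Halvorsen, Andersen, Amari, Ivanova, Beaumont, Ruiz, Nguyen, Sato, Quinn, Saleh

By roll number (lower first): Halvorsen (117); then Andersen (336); then Amari and Ivanova (both 420); then Beaumont and Ruiz (both 440); then Nguyen (504); then Sato (590); then Quinn and Saleh (both 790).
Amari and Ivanova are each Officer, so the next rule applies.
Among Amari and Ivanova, alphabetically by surname: Amari before Ivanova.
Beaumont and Ruiz are each Grand Cross, so the next rule applies.
Among Beaumont and Ruiz, alphabetically by surname: Beaumont before Ruiz.
Quinn and Saleh are each Grand Cross, so the next rule applies.
Among Quinn and Saleh, alphabetically by surname: Quinn before Saleh.
Full order: Halvorsen, Andersen, Amari, Ivanova, Beaumont, Ruiz, Nguyen, Sato, Quinn, Saleh.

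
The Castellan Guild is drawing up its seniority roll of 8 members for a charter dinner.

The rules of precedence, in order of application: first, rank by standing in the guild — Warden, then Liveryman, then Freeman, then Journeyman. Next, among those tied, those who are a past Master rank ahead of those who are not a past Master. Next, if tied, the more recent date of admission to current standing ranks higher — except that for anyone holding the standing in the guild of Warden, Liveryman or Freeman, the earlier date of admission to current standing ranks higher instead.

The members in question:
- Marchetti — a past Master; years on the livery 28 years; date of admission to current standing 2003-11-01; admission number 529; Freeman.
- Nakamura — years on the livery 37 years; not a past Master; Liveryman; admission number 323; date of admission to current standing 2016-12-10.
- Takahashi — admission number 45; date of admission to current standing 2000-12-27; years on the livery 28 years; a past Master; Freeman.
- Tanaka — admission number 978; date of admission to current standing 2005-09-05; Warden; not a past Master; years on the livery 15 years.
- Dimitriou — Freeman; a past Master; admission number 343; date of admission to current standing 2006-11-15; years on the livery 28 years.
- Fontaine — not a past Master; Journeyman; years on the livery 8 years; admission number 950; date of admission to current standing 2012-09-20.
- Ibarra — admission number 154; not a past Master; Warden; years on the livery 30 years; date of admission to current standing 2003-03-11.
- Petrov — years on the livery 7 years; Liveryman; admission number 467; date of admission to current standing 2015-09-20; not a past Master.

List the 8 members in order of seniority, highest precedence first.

Ibarra, Tanaka, Petrov, Nakamura, Takahashi, Marchetti, Dimitriou, Fontaine

By standing in the guild: Ibarra and Tanaka (Warden); then Petrov and Nakamura (Liveryman); then Takahashi, Marchetti and Dimitriou (Freeman); then Fontaine (Journeyman).
Ibarra and Tanaka are each not a past Master, so the next rule applies.
Among Ibarra and Tanaka, by date of admission to current standing (earlier first) (reversed rule for this group): Ibarra (2003-03-11) before Tanaka (2005-09-05).
Petrov and Nakamura are each not a past Master, so the next rule applies.
Among Petrov and Nakamura, by date of admission to current standing (earlier first) (reversed rule for this group): Petrov (2015-09-20) before Nakamura (2016-12-10).
Takahashi, Marchetti and Dimitriou are each a past Master, so the next rule applies.
Among Takahashi, Marchetti and Dimitriou, by date of admission to current standing (earlier first) (reversed rule for this group): Takahashi (2000-12-27) before Marchetti (2003-11-01) before Dimitriou (2006-11-15).
Full order: Ibarra, Tanaka, Petrov, Nakamura, Takahashi, Marchetti, Dimitriou, Fontaine.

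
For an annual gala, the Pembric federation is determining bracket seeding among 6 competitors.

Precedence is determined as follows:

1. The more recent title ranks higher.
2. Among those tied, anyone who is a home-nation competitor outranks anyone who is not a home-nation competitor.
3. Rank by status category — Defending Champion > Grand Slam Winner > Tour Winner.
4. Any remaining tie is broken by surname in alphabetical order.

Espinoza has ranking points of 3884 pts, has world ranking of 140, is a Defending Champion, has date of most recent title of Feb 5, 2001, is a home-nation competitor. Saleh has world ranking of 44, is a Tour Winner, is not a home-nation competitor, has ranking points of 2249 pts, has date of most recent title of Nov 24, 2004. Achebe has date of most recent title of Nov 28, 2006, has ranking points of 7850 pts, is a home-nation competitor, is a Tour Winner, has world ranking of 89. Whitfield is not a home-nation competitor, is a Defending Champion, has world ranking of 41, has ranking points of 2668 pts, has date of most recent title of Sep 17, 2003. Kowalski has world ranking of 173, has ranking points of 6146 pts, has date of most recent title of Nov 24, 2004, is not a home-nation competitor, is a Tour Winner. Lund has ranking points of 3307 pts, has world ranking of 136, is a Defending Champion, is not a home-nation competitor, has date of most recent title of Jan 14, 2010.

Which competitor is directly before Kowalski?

Achebe

By date of most recent title (later first): Lund (Jan 14, 2010); then Achebe (Nov 28, 2006); then Kowalski and Saleh (both Nov 24, 2004); then Whitfield (Sep 17, 2003); then Espinoza (Feb 5, 2001).
Kowalski and Saleh are each not a home-nation competitor, so the next rule applies.
Kowalski and Saleh are each Tour Winner, so the next rule applies.
Among Kowalski and Saleh, alphabetically by surname: Kowalski before Saleh.
Order: Lund, Achebe, Kowalski, Saleh, Whitfield, Espinoza.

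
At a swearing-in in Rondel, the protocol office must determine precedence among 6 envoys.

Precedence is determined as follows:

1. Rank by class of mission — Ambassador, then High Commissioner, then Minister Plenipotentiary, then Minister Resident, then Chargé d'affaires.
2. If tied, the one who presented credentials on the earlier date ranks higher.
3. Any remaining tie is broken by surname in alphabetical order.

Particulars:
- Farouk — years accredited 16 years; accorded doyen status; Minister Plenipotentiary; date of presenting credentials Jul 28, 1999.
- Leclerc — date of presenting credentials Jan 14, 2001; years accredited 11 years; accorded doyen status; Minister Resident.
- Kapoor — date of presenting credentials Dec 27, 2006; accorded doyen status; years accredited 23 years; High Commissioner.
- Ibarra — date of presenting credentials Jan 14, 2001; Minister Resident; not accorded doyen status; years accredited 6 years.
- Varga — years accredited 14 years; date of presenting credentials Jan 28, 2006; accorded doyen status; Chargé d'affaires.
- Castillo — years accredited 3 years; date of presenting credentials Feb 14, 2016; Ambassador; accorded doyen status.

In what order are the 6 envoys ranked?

By class of mission: Castillo (Ambassador); then Kapoor (High Commissioner); then Farouk (Minister Plenipotentiary); then Ibarra and Leclerc (Minister Resident); then Varga (Chargé d'affaires).
Ibarra and Leclerc both have date of presenting credentials Jan 14, 2001, so the next rule applies.
Among Ibarra and Leclerc, alphabetically by surname: Ibarra before Leclerc.
Full order: Castillo, Kapoor, Farouk, Ibarra, Leclerc, Varga.

Castillo, Kapoor, Farouk, Ibarra, Leclerc, Varga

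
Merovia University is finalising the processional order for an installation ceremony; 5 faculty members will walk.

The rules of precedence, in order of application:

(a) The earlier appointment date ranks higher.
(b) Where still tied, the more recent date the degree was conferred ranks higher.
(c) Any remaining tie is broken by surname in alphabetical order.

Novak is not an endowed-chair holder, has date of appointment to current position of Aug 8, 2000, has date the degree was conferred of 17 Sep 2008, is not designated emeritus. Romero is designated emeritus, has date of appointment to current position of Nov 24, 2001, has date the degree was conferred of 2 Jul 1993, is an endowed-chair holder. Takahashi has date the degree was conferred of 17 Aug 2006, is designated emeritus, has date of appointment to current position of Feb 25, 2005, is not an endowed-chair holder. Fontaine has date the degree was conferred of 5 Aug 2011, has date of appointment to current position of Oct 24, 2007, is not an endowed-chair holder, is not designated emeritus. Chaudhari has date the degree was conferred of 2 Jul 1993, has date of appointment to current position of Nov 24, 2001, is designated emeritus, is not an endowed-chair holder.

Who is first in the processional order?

By date of appointment to current position (earlier first): Novak (Aug 8, 2000); then Chaudhari and Romero (both Nov 24, 2001); then Takahashi (Feb 25, 2005); then Fontaine (Oct 24, 2007).
Chaudhari and Romero both have date the degree was conferred 2 Jul 1993, so the next rule applies.
Among Chaudhari and Romero, alphabetically by surname: Chaudhari before Romero.
Order: Novak, Chaudhari, Romero, Takahashi, Fontaine.

Novak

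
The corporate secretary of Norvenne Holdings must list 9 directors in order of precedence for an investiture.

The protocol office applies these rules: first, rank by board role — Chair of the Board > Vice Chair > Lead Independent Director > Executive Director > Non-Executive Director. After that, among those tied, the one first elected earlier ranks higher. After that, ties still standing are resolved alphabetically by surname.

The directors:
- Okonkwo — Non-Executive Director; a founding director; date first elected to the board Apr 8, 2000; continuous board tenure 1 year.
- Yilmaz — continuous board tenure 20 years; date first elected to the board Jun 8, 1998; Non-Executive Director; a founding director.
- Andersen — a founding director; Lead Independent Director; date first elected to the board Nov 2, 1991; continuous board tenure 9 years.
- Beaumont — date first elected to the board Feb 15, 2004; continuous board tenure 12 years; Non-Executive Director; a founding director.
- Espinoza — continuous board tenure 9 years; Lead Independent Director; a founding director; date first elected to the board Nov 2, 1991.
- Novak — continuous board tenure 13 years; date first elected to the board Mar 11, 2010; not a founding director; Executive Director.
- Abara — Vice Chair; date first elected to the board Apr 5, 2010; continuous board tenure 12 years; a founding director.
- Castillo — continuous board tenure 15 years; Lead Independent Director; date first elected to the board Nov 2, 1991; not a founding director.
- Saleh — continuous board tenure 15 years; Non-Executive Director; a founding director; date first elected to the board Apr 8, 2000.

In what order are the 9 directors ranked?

By board role: Abara (Vice Chair); then Andersen, Castillo and Espinoza (Lead Independent Director); then Novak (Executive Director); then Yilmaz, Okonkwo, Saleh and Beaumont (Non-Executive Director).
Andersen, Castillo and Espinoza all have date first elected to the board Nov 2, 1991, so the next rule applies.
Among Andersen, Castillo and Espinoza, alphabetically by surname: Andersen before Castillo before Espinoza.
Among Yilmaz, Okonkwo, Saleh and Beaumont, by date first elected to the board (earlier first): Yilmaz (Jun 8, 1998) before Okonkwo and Saleh (Apr 8, 2000) before Beaumont (Feb 15, 2004).
Among Okonkwo and Saleh, alphabetically by surname: Okonkwo before Saleh.
Full order: Abara, Andersen, Castillo, Espinoza, Novak, Yilmaz, Okonkwo, Saleh, Beaumont.

Abara, Andersen, Castillo, Espinoza, Novak, Yilmaz, Okonkwo, Saleh, Beaumont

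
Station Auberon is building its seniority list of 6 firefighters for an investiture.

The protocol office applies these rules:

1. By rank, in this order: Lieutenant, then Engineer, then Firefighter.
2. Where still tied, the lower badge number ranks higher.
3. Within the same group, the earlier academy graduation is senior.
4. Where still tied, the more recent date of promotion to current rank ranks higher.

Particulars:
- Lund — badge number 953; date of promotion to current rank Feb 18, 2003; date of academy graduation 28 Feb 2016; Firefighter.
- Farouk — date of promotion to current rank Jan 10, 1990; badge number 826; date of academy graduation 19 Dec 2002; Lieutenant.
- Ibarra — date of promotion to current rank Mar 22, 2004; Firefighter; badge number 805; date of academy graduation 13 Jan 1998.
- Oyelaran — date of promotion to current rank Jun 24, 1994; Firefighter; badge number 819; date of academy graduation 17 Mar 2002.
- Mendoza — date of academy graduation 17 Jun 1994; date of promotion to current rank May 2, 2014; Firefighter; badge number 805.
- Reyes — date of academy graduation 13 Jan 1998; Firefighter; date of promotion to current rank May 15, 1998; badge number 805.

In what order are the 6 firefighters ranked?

Farouk, Mendoza, Ibarra, Reyes, Oyelaran, Lund

By rank: Farouk (Lieutenant); then Mendoza, Ibarra, Reyes, Oyelaran and Lund (Firefighter).
Among Mendoza, Ibarra, Reyes, Oyelaran and Lund, by badge number (lower first): Mendoza, Ibarra and Reyes (805) before Oyelaran (819) before Lund (953).
Among Mendoza, Ibarra and Reyes, by date of academy graduation (earlier first): Mendoza (17 Jun 1994) before Ibarra and Reyes (13 Jan 1998).
Among Ibarra and Reyes, by date of promotion to current rank (later first): Ibarra (Mar 22, 2004) before Reyes (May 15, 1998).
Full order: Farouk, Mendoza, Ibarra, Reyes, Oyelaran, Lund.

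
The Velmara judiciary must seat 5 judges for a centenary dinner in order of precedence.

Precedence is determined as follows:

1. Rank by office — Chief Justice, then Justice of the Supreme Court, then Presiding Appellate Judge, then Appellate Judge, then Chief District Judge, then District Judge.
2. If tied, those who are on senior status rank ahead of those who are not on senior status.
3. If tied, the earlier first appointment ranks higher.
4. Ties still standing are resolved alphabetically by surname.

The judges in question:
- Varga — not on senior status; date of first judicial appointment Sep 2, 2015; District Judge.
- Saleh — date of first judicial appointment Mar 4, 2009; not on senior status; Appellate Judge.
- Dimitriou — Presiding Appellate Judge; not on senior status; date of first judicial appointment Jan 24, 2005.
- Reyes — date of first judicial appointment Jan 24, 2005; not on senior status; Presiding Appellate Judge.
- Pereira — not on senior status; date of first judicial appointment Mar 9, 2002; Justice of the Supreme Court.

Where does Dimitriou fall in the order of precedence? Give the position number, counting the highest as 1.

By office: Pereira (Justice of the Supreme Court); then Dimitriou and Reyes (Presiding Appellate Judge); then Saleh (Appellate Judge); then Varga (District Judge).
Dimitriou and Reyes are each not on senior status, so the next rule applies.
Dimitriou and Reyes both have date of first judicial appointment Jan 24, 2005, so the next rule applies.
Among Dimitriou and Reyes, alphabetically by surname: Dimitriou before Reyes.
Order: Pereira, Dimitriou, Reyes, Saleh, Varga. So position 2.

2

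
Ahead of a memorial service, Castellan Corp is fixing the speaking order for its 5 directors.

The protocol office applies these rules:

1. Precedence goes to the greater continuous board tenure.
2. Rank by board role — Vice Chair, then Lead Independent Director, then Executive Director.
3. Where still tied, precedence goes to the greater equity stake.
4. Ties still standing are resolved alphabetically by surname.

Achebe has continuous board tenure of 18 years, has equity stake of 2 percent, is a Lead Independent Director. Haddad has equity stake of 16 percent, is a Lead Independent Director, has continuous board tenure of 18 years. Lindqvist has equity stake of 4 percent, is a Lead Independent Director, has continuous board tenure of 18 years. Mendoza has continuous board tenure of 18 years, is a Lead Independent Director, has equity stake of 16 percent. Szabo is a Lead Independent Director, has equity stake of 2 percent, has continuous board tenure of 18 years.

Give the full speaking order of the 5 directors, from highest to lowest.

By continuous board tenure (higher first): Haddad, Mendoza, Lindqvist, Achebe and Szabo (each 18 years).
Haddad, Mendoza, Lindqvist, Achebe and Szabo are each Lead Independent Director, so the next rule applies.
Among Haddad, Mendoza, Lindqvist, Achebe and Szabo, by equity stake (higher first): Haddad and Mendoza (16 percent) before Lindqvist (4 percent) before Achebe and Szabo (2 percent).
Among Haddad and Mendoza, alphabetically by surname: Haddad before Mendoza.
Among Achebe and Szabo, alphabetically by surname: Achebe before Szabo.
Full order: Haddad, Mendoza, Lindqvist, Achebe, Szabo.

Haddad, Mendoza, Lindqvist, Achebe, Szabo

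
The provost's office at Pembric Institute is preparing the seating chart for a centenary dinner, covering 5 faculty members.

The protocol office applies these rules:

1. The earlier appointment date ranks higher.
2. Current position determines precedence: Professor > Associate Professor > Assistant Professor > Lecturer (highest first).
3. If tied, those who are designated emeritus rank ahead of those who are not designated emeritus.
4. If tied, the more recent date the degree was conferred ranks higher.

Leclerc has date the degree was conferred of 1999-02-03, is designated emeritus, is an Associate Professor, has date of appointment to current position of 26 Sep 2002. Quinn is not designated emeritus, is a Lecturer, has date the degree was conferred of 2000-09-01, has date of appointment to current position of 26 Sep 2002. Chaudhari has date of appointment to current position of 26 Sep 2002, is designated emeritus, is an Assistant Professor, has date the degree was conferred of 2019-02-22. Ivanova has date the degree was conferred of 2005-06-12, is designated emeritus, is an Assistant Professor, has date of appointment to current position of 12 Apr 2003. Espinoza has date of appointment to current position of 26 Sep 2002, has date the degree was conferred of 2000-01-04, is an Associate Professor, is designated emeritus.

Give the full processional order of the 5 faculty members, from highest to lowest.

Espinoza, Leclerc, Chaudhari, Quinn, Ivanova

By date of appointment to current position (earlier first): Espinoza, Leclerc, Chaudhari and Quinn (each 26 Sep 2002); then Ivanova (12 Apr 2003).
Among Espinoza, Leclerc, Chaudhari and Quinn, by current position: Espinoza and Leclerc (Associate Professor) before Chaudhari (Assistant Professor) before Quinn (Lecturer).
Espinoza and Leclerc are each designated emeritus, so the next rule applies.
Among Espinoza and Leclerc, by date the degree was conferred (later first): Espinoza (2000-01-04) before Leclerc (1999-02-03).
Full order: Espinoza, Leclerc, Chaudhari, Quinn, Ivanova.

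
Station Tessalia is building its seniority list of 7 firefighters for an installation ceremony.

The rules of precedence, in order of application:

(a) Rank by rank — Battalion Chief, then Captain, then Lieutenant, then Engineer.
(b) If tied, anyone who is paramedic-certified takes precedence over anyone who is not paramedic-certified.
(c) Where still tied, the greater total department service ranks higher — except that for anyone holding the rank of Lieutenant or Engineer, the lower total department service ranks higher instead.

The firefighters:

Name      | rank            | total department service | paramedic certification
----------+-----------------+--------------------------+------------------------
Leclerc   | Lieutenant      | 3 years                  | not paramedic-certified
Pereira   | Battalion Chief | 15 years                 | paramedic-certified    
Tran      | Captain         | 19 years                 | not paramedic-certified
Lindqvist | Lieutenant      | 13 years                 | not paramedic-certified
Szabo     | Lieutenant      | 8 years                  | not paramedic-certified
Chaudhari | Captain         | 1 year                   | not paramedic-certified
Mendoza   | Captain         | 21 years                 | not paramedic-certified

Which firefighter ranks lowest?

Lindqvist

By rank: Pereira (Battalion Chief); then Mendoza, Tran and Chaudhari (Captain); then Leclerc, Szabo and Lindqvist (Lieutenant).
Mendoza, Tran and Chaudhari are each not paramedic-certified, so the next rule applies.
Among Mendoza, Tran and Chaudhari, by total department service (higher first): Mendoza (21 years) before Tran (19 years) before Chaudhari (1 year).
Leclerc, Szabo and Lindqvist are each not paramedic-certified, so the next rule applies.
Among Leclerc, Szabo and Lindqvist, by total department service (lower first) (reversed rule for this group): Leclerc (3 years) before Szabo (8 years) before Lindqvist (13 years).
Order: Pereira, Mendoza, Tran, Chaudhari, Leclerc, Szabo, Lindqvist.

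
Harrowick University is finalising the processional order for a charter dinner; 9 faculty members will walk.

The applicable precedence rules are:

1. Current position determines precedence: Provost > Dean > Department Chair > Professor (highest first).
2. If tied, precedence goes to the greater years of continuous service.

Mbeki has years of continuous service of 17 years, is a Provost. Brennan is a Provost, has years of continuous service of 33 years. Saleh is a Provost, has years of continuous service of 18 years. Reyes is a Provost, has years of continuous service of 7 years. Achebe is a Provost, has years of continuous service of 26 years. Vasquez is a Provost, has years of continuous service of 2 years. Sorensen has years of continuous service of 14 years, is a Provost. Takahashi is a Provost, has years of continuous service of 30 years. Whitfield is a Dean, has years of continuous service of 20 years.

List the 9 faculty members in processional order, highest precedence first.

By current position: Brennan, Takahashi, Achebe, Saleh, Mbeki, Sorensen, Reyes and Vasquez (Provost); then Whitfield (Dean).
Among Brennan, Takahashi, Achebe, Saleh, Mbeki, Sorensen, Reyes and Vasquez, by years of continuous service (higher first): Brennan (33 years) before Takahashi (30 years) before Achebe (26 years) before Saleh (18 years) before Mbeki (17 years) before Sorensen (14 years) before Reyes (7 years) before Vasquez (2 years).
Full order: Brennan, Takahashi, Achebe, Saleh, Mbeki, Sorensen, Reyes, Vasquez, Whitfield.

Brennan, Takahashi, Achebe, Saleh, Mbeki, Sorensen, Reyes, Vasquez, Whitfield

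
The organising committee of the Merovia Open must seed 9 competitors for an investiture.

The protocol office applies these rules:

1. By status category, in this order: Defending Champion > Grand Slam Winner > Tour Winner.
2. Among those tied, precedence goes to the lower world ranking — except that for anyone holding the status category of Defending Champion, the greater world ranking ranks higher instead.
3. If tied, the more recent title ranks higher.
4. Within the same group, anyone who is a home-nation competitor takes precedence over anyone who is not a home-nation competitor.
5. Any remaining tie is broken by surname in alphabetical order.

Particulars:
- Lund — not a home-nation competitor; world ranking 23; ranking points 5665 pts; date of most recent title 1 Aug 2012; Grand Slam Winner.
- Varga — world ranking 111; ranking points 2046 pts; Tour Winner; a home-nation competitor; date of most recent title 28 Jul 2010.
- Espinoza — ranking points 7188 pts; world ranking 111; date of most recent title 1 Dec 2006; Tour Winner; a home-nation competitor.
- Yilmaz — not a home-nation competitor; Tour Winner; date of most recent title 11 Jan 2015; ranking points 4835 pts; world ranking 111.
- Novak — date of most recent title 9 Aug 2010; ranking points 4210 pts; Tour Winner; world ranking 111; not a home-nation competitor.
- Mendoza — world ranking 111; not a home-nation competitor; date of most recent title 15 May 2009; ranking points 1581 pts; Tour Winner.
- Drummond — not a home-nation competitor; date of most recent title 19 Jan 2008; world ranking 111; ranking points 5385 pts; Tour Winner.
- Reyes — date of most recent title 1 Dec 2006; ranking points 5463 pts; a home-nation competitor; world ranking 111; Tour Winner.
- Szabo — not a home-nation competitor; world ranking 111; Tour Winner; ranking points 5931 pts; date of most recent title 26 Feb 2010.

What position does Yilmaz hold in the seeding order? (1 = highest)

2

By status category: Lund (Grand Slam Winner); then Yilmaz, Novak, Varga, Szabo, Mendoza, Drummond, Espinoza and Reyes (Tour Winner).
Yilmaz, Novak, Varga, Szabo, Mendoza, Drummond, Espinoza and Reyes all have world ranking 111, so the next rule applies.
Among Yilmaz, Novak, Varga, Szabo, Mendoza, Drummond, Espinoza and Reyes, by date of most recent title (later first): Yilmaz (11 Jan 2015) before Novak (9 Aug 2010) before Varga (28 Jul 2010) before Szabo (26 Feb 2010) before Mendoza (15 May 2009) before Drummond (19 Jan 2008) before Espinoza and Reyes (1 Dec 2006).
Espinoza and Reyes are each a home-nation competitor, so the next rule applies.
Among Espinoza and Reyes, alphabetically by surname: Espinoza before Reyes.
Order: Lund, Yilmaz, Novak, Varga, Szabo, Mendoza, Drummond, Espinoza, Reyes. So position 2.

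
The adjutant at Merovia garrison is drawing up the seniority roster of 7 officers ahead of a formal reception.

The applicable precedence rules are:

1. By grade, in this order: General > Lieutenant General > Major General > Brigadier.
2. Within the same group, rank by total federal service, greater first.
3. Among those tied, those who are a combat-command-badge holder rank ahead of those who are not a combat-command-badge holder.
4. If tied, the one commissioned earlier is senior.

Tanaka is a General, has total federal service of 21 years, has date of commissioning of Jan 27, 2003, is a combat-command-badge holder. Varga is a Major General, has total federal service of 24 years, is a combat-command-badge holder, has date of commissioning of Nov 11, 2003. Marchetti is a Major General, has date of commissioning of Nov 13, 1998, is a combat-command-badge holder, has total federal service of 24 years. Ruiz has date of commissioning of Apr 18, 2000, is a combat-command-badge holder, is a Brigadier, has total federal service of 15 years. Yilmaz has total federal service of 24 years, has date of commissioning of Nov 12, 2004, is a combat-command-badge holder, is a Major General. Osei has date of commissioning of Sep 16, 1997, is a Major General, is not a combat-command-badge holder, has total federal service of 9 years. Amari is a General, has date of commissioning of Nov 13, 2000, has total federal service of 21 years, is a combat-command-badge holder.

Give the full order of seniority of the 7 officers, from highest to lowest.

By grade: Amari and Tanaka (General); then Marchetti, Varga, Yilmaz and Osei (Major General); then Ruiz (Brigadier).
Amari and Tanaka both have total federal service 21 years, so the next rule applies.
Amari and Tanaka are each a combat-command-badge holder, so the next rule applies.
Among Amari and Tanaka, by date of commissioning (earlier first): Amari (Nov 13, 2000) before Tanaka (Jan 27, 2003).
Among Marchetti, Varga, Yilmaz and Osei, by total federal service (higher first): Marchetti, Varga and Yilmaz (24 years) before Osei (9 years).
Marchetti, Varga and Yilmaz are each a combat-command-badge holder, so the next rule applies.
Among Marchetti, Varga and Yilmaz, by date of commissioning (earlier first): Marchetti (Nov 13, 1998) before Varga (Nov 11, 2003) before Yilmaz (Nov 12, 2004).
Full order: Amari, Tanaka, Marchetti, Varga, Yilmaz, Osei, Ruiz.

Amari, Tanaka, Marchetti, Varga, Yilmaz, Osei, Ruiz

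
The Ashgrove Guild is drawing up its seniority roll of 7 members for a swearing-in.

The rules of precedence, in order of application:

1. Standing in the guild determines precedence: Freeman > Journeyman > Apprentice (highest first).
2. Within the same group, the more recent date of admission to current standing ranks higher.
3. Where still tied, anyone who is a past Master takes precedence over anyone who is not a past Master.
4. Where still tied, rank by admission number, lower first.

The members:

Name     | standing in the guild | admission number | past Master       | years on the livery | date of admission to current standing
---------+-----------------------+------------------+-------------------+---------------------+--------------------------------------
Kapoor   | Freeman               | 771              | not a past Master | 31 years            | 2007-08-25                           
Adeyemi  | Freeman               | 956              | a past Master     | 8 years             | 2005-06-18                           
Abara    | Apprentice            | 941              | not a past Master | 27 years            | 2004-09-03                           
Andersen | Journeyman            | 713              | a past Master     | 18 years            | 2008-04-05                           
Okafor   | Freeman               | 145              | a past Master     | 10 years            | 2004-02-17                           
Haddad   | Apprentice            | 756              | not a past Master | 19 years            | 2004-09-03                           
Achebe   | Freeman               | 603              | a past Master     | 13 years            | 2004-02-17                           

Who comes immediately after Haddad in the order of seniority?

By standing in the guild: Kapoor, Adeyemi, Okafor and Achebe (Freeman); then Andersen (Journeyman); then Haddad and Abara (Apprentice).
Among Kapoor, Adeyemi, Okafor and Achebe, by date of admission to current standing (later first): Kapoor (2007-08-25) before Adeyemi (2005-06-18) before Okafor and Achebe (2004-02-17).
Okafor and Achebe are each a past Master, so the next rule applies.
Among Okafor and Achebe, by admission number (lower first): Okafor (145) before Achebe (603).
Haddad and Abara both have date of admission to current standing 2004-09-03, so the next rule applies.
Haddad and Abara are each not a past Master, so the next rule applies.
Among Haddad and Abara, by admission number (lower first): Haddad (756) before Abara (941).
Order: Kapoor, Adeyemi, Okafor, Achebe, Andersen, Haddad, Abara.

Abara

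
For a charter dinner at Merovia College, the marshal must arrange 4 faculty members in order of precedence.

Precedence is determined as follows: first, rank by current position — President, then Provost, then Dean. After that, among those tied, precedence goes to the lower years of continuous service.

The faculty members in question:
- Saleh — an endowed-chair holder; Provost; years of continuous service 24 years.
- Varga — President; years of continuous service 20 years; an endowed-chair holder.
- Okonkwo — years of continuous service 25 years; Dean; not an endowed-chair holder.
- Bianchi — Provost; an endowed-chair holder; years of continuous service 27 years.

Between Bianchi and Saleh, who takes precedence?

Saleh

By current position: Varga (President); then Saleh and Bianchi (Provost); then Okonkwo (Dean).
Among Saleh and Bianchi, by years of continuous service (lower first): Saleh (24 years) before Bianchi (27 years).
So Saleh takes precedence.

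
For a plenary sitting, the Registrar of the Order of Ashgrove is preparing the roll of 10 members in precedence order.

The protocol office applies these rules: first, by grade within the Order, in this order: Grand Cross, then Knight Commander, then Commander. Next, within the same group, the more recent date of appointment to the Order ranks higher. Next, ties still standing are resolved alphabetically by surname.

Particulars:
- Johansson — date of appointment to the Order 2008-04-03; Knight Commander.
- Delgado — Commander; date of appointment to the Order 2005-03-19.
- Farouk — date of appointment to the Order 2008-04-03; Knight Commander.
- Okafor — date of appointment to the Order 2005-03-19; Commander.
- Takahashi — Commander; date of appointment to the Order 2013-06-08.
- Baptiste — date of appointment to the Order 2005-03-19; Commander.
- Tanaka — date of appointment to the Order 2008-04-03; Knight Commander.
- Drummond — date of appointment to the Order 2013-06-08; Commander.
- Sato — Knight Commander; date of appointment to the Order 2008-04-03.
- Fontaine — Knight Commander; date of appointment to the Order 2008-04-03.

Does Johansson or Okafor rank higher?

Johansson

By grade within the Order: Farouk, Fontaine, Johansson, Sato and Tanaka (Knight Commander); then Drummond, Takahashi, Baptiste, Delgado and Okafor (Commander).
Farouk, Fontaine, Johansson, Sato and Tanaka all have date of appointment to the Order 2008-04-03, so the next rule applies.
Among Farouk, Fontaine, Johansson, Sato and Tanaka, alphabetically by surname: Farouk before Fontaine before Johansson before Sato before Tanaka.
Among Drummond, Takahashi, Baptiste, Delgado and Okafor, by date of appointment to the Order (later first): Drummond and Takahashi (2013-06-08) before Baptiste, Delgado and Okafor (2005-03-19).
Among Drummond and Takahashi, alphabetically by surname: Drummond before Takahashi.
Among Baptiste, Delgado and Okafor, alphabetically by surname: Baptiste before Delgado before Okafor.
So Johansson takes precedence.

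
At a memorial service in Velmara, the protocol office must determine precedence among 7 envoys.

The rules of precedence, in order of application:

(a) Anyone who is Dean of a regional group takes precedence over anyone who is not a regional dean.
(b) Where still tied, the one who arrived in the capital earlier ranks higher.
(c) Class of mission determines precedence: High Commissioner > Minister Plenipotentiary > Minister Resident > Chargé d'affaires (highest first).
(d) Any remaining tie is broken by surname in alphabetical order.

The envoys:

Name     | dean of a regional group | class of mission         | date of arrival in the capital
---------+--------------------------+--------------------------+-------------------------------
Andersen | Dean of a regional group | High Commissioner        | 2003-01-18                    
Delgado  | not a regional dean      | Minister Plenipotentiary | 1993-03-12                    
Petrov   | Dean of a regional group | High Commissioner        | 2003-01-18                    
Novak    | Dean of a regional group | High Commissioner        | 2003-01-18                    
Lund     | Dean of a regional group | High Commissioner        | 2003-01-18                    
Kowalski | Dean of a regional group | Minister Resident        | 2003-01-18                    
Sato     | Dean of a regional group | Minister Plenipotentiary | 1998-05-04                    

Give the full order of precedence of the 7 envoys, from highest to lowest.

Sato, Andersen, Lund, Novak, Petrov, Kowalski, Delgado

By the first rule: Sato, Andersen, Lund, Novak, Petrov and Kowalski (each Dean of a regional group); then Delgado (not a regional dean).
Among Sato, Andersen, Lund, Novak, Petrov and Kowalski, by date of arrival in the capital (earlier first): Sato (1998-05-04) before Andersen, Lund, Novak, Petrov and Kowalski (2003-01-18).
Among Andersen, Lund, Novak, Petrov and Kowalski, by class of mission: Andersen, Lund, Novak and Petrov (High Commissioner) before Kowalski (Minister Resident).
Among Andersen, Lund, Novak and Petrov, alphabetically by surname: Andersen before Lund before Novak before Petrov.
Full order: Sato, Andersen, Lund, Novak, Petrov, Kowalski, Delgado.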